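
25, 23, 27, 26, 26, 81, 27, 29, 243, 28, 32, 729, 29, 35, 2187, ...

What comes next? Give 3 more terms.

Taking every 3rd term gives 3 separate tracks.
Track A is 25, 26, 27, 28, 29, which is arithmetic with common difference +1.
Track B is 23, 26, 29, 32, 35, which is arithmetic, step +3.
Track C is 27, 81, 243, 729, 2187, which is powers of 3.
The 16th slot belongs to track A; its 6th term is 30.
The 17th slot belongs to track B; its 6th term is 38.
The 18th slot belongs to track C; its 6th term is 6561.

30, 38, 6561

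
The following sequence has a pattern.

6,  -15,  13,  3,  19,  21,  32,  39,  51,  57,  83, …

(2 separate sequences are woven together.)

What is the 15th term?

Taking every 2nd term gives 2 separate tracks.
Track A: 6, 13, 19, 32, 51, 83 — each term equals the sum of the previous two.
Track B: -15, 3, 21, 39, 57 — arithmetic with common difference +18.
Position 15 falls in track A as its term 8, giving 217.

217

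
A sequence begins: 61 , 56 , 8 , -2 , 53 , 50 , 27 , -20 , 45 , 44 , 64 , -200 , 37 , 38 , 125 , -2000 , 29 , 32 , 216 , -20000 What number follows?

Taking every 4th term gives 4 separate tracks.
Subsequence A: 61, 53, 45, 37, 29 — linear: a_n = 69 − 8·n.
Subsequence B: 56, 50, 44, 38, 32 — arithmetic with common difference −6.
Subsequence C: 8, 27, 64, 125, 216 — perfect cubes starting at 2³.
Subsequence D: -2, -20, -200, -2000, -20000 — geometric, ×10 each step.
The 21st slot belongs to subsequence A; its 6th term is 21.

21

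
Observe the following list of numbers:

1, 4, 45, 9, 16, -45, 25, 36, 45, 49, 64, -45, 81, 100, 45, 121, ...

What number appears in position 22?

225

Reading positions in blocks of 3 reveals the pattern AAB — 2 tracks woven together.
Stream A: 1, 4, 9, 16, 25, 36, 49, 64, 81, 100, 121 (perfect squares starting at 1²).
Stream B: 45, -45, 45, -45, 45 (alternating ±45).
Term 22 comes from stream A (its 15th entry): 225.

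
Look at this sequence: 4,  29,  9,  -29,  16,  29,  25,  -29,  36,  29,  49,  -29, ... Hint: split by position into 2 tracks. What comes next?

64

Split by position mod 2 into 2 tracks.
Track A: 4, 9, 16, 25, 36, 49. Perfect squares starting at 2².
Track B: 29, -29, 29, -29, 29, -29. Oscillating between 29 and -29.
Position 13 → track A, term 7 = 64.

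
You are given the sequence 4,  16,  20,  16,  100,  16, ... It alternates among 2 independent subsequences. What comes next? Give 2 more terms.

500, 16

The terms cycle through 2 interleaved subsequences.
Track A is 4, 20, 100, which is a geometric progression (common ratio 5).
Track B is 16, 16, 16, which is always 16.
Position 7 falls in track A as its term 4, giving 500.
Term 8 comes from track B (its 4th entry): 16.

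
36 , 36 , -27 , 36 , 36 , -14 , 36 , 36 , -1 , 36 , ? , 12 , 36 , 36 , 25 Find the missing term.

Reading positions in blocks of 3 reveals the pattern AAB — 2 tracks woven together.
Stream A: 36, 36, 36, 36, 36, 36, 36, ?, 36, 36 (always 36).
Stream B: -27, -14, -1, 12, 25 (arithmetic, step +13).
The gap is stream A's term 8; the rule gives 36.

36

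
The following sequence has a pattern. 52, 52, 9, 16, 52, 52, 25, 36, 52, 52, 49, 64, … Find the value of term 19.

121

Reading positions in blocks of 4 reveals the pattern AABB — 2 tracks woven together.
Stream A: 52, 52, 52, 52, 52, 52 (constant 52).
Stream B: 9, 16, 25, 36, 49, 64 (consecutive squares n² from n = 3).
Position 19 falls in stream B as its term 9, giving 121.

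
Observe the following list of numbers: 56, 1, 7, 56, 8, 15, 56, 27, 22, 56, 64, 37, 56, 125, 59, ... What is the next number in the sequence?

56

The terms cycle through 3 interleaved subsequences.
Subsequence A: 56, 56, 56, 56, 56 (constant 56).
Subsequence B: 1, 8, 27, 64, 125 (perfect cubes starting at 1³).
Subsequence C: 7, 15, 22, 37, 59 (a Fibonacci-like recurrence a_n = a_{n-1} + a_{n-2}).
The 16th slot belongs to subsequence A; its 6th term is 56.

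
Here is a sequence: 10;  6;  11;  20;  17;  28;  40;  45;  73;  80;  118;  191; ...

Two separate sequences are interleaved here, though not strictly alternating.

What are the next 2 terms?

The slot pattern repeats as ABB (period 3), so there are 2 interleaved tracks.
Track A: 10, 20, 40, 80. Multiplying by 2 each time.
Track B: 6, 11, 17, 28, 45, 73, 118, 191. Fibonacci-style (each term is the sum of the two before it).
Position 13 → track A, term 5 = 160.
The 14th slot belongs to track B; its 9th term is 309.

160, 309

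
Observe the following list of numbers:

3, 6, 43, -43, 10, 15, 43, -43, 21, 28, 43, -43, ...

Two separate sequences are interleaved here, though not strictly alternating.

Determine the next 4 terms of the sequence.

Reading positions in blocks of 4 reveals the pattern AABB — 2 tracks woven together.
Subsequence A: 3, 6, 10, 15, 21, 28. Triangular numbers starting at T_2.
Subsequence B: 43, -43, 43, -43, 43, -43. The oscillation 43·(−1)^(n+1).
Position 13 falls in subsequence A as its term 7, giving 36.
The 14th slot belongs to subsequence A; its 8th term is 45.
The 15th slot belongs to subsequence B; its 7th term is 43.
Term 16 comes from subsequence B (its 8th entry): -43.

36, 45, 43, -43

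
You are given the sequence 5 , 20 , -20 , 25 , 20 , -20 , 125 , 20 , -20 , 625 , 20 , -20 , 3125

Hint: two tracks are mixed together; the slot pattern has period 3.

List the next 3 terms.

The slot pattern repeats as ABB (period 3), so there are 2 interleaved tracks.
Subsequence A: 5, 25, 125, 625, 3125 — powers of 5.
Subsequence B: 20, -20, 20, -20, 20, -20, 20, -20 — the oscillation 20·(−1)^(n+1).
Position 14 → subsequence B, term 9 = 20.
The 15th slot belongs to subsequence B; its 10th term is -20.
Term 16 comes from subsequence A (its 6th entry): 15625.

20, -20, 15625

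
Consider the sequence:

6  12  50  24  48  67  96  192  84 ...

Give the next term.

The slot pattern repeats as AAB (period 3), so there are 2 interleaved tracks.
Track A: 6, 12, 24, 48, 96, 192. A geometric progression (common ratio 2).
Track B: 50, 67, 84. Adding 17 each time.
Position 10 → track A, term 7 = 384.

384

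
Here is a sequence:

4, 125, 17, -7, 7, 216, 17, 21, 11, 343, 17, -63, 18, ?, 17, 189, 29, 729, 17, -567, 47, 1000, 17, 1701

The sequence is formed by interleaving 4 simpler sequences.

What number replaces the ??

Read the sequence 4 terms at a time; column i is its own pattern.
Track A: 4, 7, 11, 18, 29, 47 (Fibonacci-style (each term is the sum of the two before it)).
Track B: 125, 216, 343, ?, 729, 1000 (perfect cubes starting at 5³).
Track C: 17, 17, 17, 17, 17, 17 (constant 17).
Track D: -7, 21, -63, 189, -567, 1701 (multiplying by -3 each time).
So the missing entry in track B is 512.

512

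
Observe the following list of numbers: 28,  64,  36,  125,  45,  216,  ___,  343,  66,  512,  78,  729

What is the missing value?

55

Odd-indexed and even-indexed terms follow separate rules.
Track A = 28, 36, 45, ?, 66, 78: triangular numbers n(n+1)/2 for n = 7, 8, ….
Track B = 64, 125, 216, 343, 512, 729: the cubes 4³, 5³, 6³, ….
Track A's pattern makes the blank 55.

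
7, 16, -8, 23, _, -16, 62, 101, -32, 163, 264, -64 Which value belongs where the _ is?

The slot pattern repeats as AAB (period 3), so there are 2 interleaved tracks.
Track A: 7, 16, 23, ?, 62, 101, 163, 264 — Fibonacci-style (each term is the sum of the two before it).
Track B: -8, -16, -32, -64 — a geometric progression (common ratio 2).
So the missing entry in track A is 39.

39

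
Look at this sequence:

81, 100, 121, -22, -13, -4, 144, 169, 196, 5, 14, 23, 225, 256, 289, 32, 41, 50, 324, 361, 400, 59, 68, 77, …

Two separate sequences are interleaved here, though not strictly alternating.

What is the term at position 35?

The slot pattern repeats as AAABBB (period 6), so there are 2 interleaved tracks.
Track A: 81, 100, 121, 144, 169, 196, 225, 256, 289, 324, 361, 400 — the squares 9², 10², 11², ….
Track B: -22, -13, -4, 5, 14, 23, 32, 41, 50, 59, 68, 77 — adding 9 each time.
Term 35 comes from track B (its 17th entry): 122.

122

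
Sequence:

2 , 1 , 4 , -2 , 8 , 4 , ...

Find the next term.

16

Positions 1, 3, 5, … form one subsequence and positions 2, 4, 6, … form another.
Subsequence A is 2, 4, 8, which is powers 2^1, 2^2, 2^3, ….
Subsequence B is 1, -2, 4, which is geometric with ratio -2.
Term 7 comes from subsequence A (its 4th entry): 16.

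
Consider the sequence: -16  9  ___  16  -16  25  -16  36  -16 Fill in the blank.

Positions 1, 3, 5, … form one subsequence and positions 2, 4, 6, … form another.
Track A = -16, ?, -16, -16, -16: constant -16.
Track B = 9, 16, 25, 36: the squares 3², 4², 5², ….
Track A's pattern makes the blank -16.

-16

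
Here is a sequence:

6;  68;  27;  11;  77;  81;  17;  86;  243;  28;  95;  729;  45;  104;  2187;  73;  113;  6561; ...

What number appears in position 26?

140

Read the sequence 3 terms at a time; column i is its own pattern.
Track A: 6, 11, 17, 28, 45, 73. A Fibonacci-like recurrence a_n = a_{n-1} + a_{n-2}.
Track B: 68, 77, 86, 95, 104, 113. Arithmetic, step +9.
Track C: 27, 81, 243, 729, 2187, 6561. Successive powers of 3.
The 26th slot belongs to track B; its 9th term is 140.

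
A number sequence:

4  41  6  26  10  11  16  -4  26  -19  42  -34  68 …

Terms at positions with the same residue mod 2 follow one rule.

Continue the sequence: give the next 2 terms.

Split by position mod 2 into 2 tracks.
Track A = 4, 6, 10, 16, 26, 42, 68: Fibonacci-style (each term is the sum of the two before it).
Track B = 41, 26, 11, -4, -19, -34: linear: a_n = 56 − 15·n.
The 14th slot belongs to track B; its 7th term is -49.
Term 15 comes from track A (its 8th entry): 110.

-49, 110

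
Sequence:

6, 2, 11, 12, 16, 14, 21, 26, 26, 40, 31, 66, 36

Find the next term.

106

Split by position mod 2 into 2 tracks.
Track A: 6, 11, 16, 21, 26, 31, 36. Linear: a_n = 1 + 5·n.
Track B: 2, 12, 14, 26, 40, 66. Fibonacci-style (each term is the sum of the two before it).
Term 14 comes from track B (its 7th entry): 106.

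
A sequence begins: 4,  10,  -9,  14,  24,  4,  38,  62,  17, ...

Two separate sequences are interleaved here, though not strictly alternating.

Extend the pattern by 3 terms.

100, 162, 30

Positions follow the repeating pattern AAB; grouping by letter gives 2 tracks.
Subsequence A: 4, 10, 14, 24, 38, 62 — a Fibonacci-like recurrence a_n = a_{n-1} + a_{n-2}.
Subsequence B: -9, 4, 17 — arithmetic, step +13.
The 10th slot belongs to subsequence A; its 7th term is 100.
Position 11 → subsequence A, term 8 = 162.
Position 12 → subsequence B, term 4 = 30.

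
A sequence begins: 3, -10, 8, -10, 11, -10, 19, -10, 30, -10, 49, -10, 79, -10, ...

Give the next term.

Positions 1, 3, 5, … form one subsequence and positions 2, 4, 6, … form another.
Subsequence A: 3, 8, 11, 19, 30, 49, 79. Each term equals the sum of the previous two.
Subsequence B: -10, -10, -10, -10, -10, -10, -10. The constant sequence -10.
Term 15 comes from subsequence A (its 8th entry): 128.

128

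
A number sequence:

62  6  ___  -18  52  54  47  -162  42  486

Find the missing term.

57

Odd-indexed and even-indexed terms follow separate rules.
Subsequence A = 62, ?, 52, 47, 42: arithmetic with common difference −5.
Subsequence B = 6, -18, 54, -162, 486: a geometric progression (common ratio -3).
The gap is subsequence A's term 2; the rule gives 57.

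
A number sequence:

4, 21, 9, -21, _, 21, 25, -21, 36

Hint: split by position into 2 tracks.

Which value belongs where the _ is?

Positions 1, 3, 5, … form one subsequence and positions 2, 4, 6, … form another.
Subsequence A = 4, 9, ?, 25, 36: perfect squares starting at 2².
Subsequence B = 21, -21, 21, -21: the oscillation 21·(−1)^(n+1).
Subsequence A's pattern makes the blank 16.

16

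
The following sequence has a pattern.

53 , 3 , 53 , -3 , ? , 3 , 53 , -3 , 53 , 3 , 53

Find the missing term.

Taking every 2nd term gives 2 separate tracks.
Stream A is 53, 53, ?, 53, 53, 53, which is always 53.
Stream B is 3, -3, 3, -3, 3, which is alternating ±3.
The gap is stream A's term 3; the rule gives 53.

53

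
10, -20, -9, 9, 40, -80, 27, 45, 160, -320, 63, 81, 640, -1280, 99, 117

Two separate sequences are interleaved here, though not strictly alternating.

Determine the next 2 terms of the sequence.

Positions follow the repeating pattern AABB; grouping by letter gives 2 tracks.
Track A: 10, -20, 40, -80, 160, -320, 640, -1280. Geometric with ratio -2.
Track B: -9, 9, 27, 45, 63, 81, 99, 117. Linear: a_n = -27 + 18·n.
The 17th slot belongs to track A; its 9th term is 2560.
The 18th slot belongs to track A; its 10th term is -5120.

2560, -5120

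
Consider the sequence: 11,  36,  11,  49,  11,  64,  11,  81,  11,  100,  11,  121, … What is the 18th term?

Odd-indexed and even-indexed terms follow separate rules.
Subsequence A: 11, 11, 11, 11, 11, 11 — always 11.
Subsequence B: 36, 49, 64, 81, 100, 121 — the squares 6², 7², 8², ….
Term 18 comes from subsequence B (its 9th entry): 196.

196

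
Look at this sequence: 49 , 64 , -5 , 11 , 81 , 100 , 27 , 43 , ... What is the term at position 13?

169

Reading positions in blocks of 4 reveals the pattern AABB — 2 tracks woven together.
Track A: 49, 64, 81, 100 — the squares 7², 8², 9², ….
Track B: -5, 11, 27, 43 — arithmetic, step +16.
Term 13 comes from track A (its 7th entry): 169.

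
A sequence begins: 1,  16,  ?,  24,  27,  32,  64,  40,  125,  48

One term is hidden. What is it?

Split by position mod 2 into 2 tracks.
Stream A: 1, ?, 27, 64, 125 (perfect cubes starting at 1³).
Stream B: 16, 24, 32, 40, 48 (adding 8 each time).
Filling stream A at index 2 by its rule yields 8.

8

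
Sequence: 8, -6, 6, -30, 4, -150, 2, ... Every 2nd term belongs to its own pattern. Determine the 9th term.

Positions 1, 3, 5, … form one subsequence and positions 2, 4, 6, … form another.
Subsequence A = 8, 6, 4, 2: subtracting 2 each time.
Subsequence B = -6, -30, -150: geometric with ratio 5.
Position 9 → subsequence A, term 5 = 0.

0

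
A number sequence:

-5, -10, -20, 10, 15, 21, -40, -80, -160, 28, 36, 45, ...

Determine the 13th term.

-320

Reading positions in blocks of 6 reveals the pattern AAABBB — 2 tracks woven together.
Track A: -5, -10, -20, -40, -80, -160 — geometric with ratio 2.
Track B: 10, 15, 21, 28, 36, 45 — triangular numbers n(n+1)/2 for n = 4, 5, ….
The 13th slot belongs to track A; its 7th term is -320.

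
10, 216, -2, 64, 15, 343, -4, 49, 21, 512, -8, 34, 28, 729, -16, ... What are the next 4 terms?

19, 36, 1000, -32

Taking every 4th term gives 4 separate tracks.
Track A: 10, 15, 21, 28 (triangular numbers starting at T_4).
Track B: 216, 343, 512, 729 (consecutive cubes n³ from n = 6).
Track C: -2, -4, -8, -16 (multiplying by 2 each time).
Track D: 64, 49, 34 (subtracting 15 each time).
The 16th slot belongs to track D; its 4th term is 19.
Term 17 comes from track A (its 5th entry): 36.
Position 18 falls in track B as its term 5, giving 1000.
Position 19 falls in track C as its term 5, giving -32.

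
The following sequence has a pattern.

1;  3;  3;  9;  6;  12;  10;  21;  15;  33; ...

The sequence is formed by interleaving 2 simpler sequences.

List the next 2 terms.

21, 54

Split by position mod 2 into 2 tracks.
Track A: 1, 3, 6, 10, 15. Triangular numbers starting at T_1.
Track B: 3, 9, 12, 21, 33. A Fibonacci-like recurrence a_n = a_{n-1} + a_{n-2}.
Position 11 → track A, term 6 = 21.
Position 12 → track B, term 6 = 54.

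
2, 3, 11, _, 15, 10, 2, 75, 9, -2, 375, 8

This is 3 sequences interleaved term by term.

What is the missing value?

-2

The terms cycle through 3 interleaved subsequences.
Stream A: 2, ?, 2, -2 (alternating ±2).
Stream B: 3, 15, 75, 375 (geometric with ratio 5).
Stream C: 11, 10, 9, 8 (subtracting 1 each time).
Stream A's pattern makes the blank -2.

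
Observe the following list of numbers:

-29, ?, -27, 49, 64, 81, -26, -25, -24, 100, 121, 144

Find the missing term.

The slot pattern repeats as AAABBB (period 6), so there are 2 interleaved tracks.
Subsequence A: -29, ?, -27, -26, -25, -24 — linear: a_n = -30 + n.
Subsequence B: 49, 64, 81, 100, 121, 144 — perfect squares starting at 7².
Subsequence A's pattern makes the blank -28.

-28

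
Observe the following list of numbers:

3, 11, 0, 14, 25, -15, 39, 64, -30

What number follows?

Positions follow the repeating pattern AAB; grouping by letter gives 2 tracks.
Stream A: 3, 11, 14, 25, 39, 64 (Fibonacci-style (each term is the sum of the two before it)).
Stream B: 0, -15, -30 (subtracting 15 each time).
The 10th slot belongs to stream A; its 7th term is 103.

103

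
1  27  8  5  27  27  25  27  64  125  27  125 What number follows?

The terms cycle through 3 interleaved subsequences.
Stream A: 1, 5, 25, 125. Successive powers of 5.
Stream B: 27, 27, 27, 27. Constant 27.
Stream C: 8, 27, 64, 125. Consecutive cubes n³ from n = 2.
The 13th slot belongs to stream A; its 5th term is 625.

625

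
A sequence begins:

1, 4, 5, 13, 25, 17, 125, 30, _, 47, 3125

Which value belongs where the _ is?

625

Split by position mod 2 into 2 tracks.
Subsequence A is 1, 5, 25, 125, ?, 3125, which is powers of 5.
Subsequence B is 4, 13, 17, 30, 47, which is a Fibonacci-like recurrence a_n = a_{n-1} + a_{n-2}.
Subsequence A's pattern makes the blank 625.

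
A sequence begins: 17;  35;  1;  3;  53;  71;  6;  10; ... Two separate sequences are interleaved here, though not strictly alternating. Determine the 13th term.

125

Positions follow the repeating pattern AABB; grouping by letter gives 2 tracks.
Track A: 17, 35, 53, 71 (arithmetic with common difference +18).
Track B: 1, 3, 6, 10 (the triangular numbers T_1, T_2, …).
Position 13 → track A, term 7 = 125.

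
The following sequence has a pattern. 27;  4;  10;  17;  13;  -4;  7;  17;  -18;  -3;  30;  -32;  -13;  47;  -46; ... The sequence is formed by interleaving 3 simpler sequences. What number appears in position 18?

Taking every 3rd term gives 3 separate tracks.
Track A: 27, 17, 7, -3, -13 (linear: a_n = 37 − 10·n).
Track B: 4, 13, 17, 30, 47 (a Fibonacci-like recurrence a_n = a_{n-1} + a_{n-2}).
Track C: 10, -4, -18, -32, -46 (subtracting 14 each time).
Term 18 comes from track C (its 6th entry): -60.

-60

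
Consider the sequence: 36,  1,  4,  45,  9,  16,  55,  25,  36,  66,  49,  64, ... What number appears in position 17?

121

Reading positions in blocks of 3 reveals the pattern ABB — 2 tracks woven together.
Track A: 36, 45, 55, 66 (the triangular numbers T_8, T_9, …).
Track B: 1, 4, 9, 16, 25, 36, 49, 64 (the squares 1², 2², 3², …).
The 17th slot belongs to track B; its 11th term is 121.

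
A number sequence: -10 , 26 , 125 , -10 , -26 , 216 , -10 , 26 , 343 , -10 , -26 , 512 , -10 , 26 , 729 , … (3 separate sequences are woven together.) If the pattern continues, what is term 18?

Split by position mod 3 into 3 tracks.
Stream A: -10, -10, -10, -10, -10 — always -10.
Stream B: 26, -26, 26, -26, 26 — the oscillation 26·(−1)^(n+1).
Stream C: 125, 216, 343, 512, 729 — perfect cubes starting at 5³.
Position 18 → stream C, term 6 = 1000.

1000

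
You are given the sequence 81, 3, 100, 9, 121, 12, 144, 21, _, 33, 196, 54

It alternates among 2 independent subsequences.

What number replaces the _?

169

Split by position mod 2 into 2 tracks.
Stream A = 81, 100, 121, 144, ?, 196: the squares 9², 10², 11², ….
Stream B = 3, 9, 12, 21, 33, 54: Fibonacci-style (each term is the sum of the two before it).
Filling stream A at index 5 by its rule yields 169.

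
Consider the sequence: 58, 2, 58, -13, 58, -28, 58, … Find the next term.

-43

Taking every 2nd term gives 2 separate tracks.
Subsequence A = 58, 58, 58, 58: always 58.
Subsequence B = 2, -13, -28: subtracting 15 each time.
Position 8 → subsequence B, term 4 = -43.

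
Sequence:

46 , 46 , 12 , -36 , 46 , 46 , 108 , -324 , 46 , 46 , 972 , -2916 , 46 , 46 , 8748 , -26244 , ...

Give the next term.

46

Positions follow the repeating pattern AABB; grouping by letter gives 2 tracks.
Stream A: 46, 46, 46, 46, 46, 46, 46, 46. The constant sequence 46.
Stream B: 12, -36, 108, -324, 972, -2916, 8748, -26244. Geometric with ratio -3.
Position 17 → stream A, term 9 = 46.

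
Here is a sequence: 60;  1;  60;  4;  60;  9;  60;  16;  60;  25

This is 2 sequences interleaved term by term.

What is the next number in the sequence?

60

Positions 1, 3, 5, … form one subsequence and positions 2, 4, 6, … form another.
Track A: 60, 60, 60, 60, 60. Constant 60.
Track B: 1, 4, 9, 16, 25. The squares 1², 2², 3², ….
Position 11 falls in track A as its term 6, giving 60.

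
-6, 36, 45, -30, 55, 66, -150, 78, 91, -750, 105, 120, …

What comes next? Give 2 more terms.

Positions follow the repeating pattern ABB; grouping by letter gives 2 tracks.
Stream A: -6, -30, -150, -750. Multiplying by 5 each time.
Stream B: 36, 45, 55, 66, 78, 91, 105, 120. Triangular numbers n(n+1)/2 for n = 8, 9, ….
Position 13 → stream A, term 5 = -3750.
Term 14 comes from stream B (its 9th entry): 136.

-3750, 136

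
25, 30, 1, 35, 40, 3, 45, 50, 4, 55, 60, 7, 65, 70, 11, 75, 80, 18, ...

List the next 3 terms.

The slot pattern repeats as AAB (period 3), so there are 2 interleaved tracks.
Track A: 25, 30, 35, 40, 45, 50, 55, 60, 65, 70, 75, 80 — arithmetic, step +5.
Track B: 1, 3, 4, 7, 11, 18 — a Fibonacci-like recurrence a_n = a_{n-1} + a_{n-2}.
Position 19 falls in track A as its term 13, giving 85.
Term 20 comes from track A (its 14th entry): 90.
Position 21 → track B, term 7 = 29.

85, 90, 29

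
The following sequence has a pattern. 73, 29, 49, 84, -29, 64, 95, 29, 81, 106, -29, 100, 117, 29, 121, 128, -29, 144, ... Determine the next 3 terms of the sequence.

139, 29, 169

Split by position mod 3: positions 1, 4, 7, … form one track, and each other residue class forms its own.
Stream A: 73, 84, 95, 106, 117, 128 (linear: a_n = 62 + 11·n).
Stream B: 29, -29, 29, -29, 29, -29 (oscillating between 29 and -29).
Stream C: 49, 64, 81, 100, 121, 144 (consecutive squares n² from n = 7).
Position 19 falls in stream A as its term 7, giving 139.
Position 20 → stream B, term 7 = 29.
Position 21 falls in stream C as its term 7, giving 169.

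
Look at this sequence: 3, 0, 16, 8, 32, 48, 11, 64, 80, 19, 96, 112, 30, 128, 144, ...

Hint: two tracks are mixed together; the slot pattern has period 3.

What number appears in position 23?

The slot pattern repeats as ABB (period 3), so there are 2 interleaved tracks.
Stream A: 3, 8, 11, 19, 30. A Fibonacci-like recurrence a_n = a_{n-1} + a_{n-2}.
Stream B: 0, 16, 32, 48, 64, 80, 96, 112, 128, 144. Arithmetic, step +16.
Position 23 falls in stream B as its term 15, giving 224.

224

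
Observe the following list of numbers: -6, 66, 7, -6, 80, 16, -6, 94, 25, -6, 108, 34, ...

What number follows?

-6

The terms cycle through 3 interleaved subsequences.
Stream A: -6, -6, -6, -6 — the constant sequence -6.
Stream B: 66, 80, 94, 108 — arithmetic, step +14.
Stream C: 7, 16, 25, 34 — linear: a_n = -2 + 9·n.
The 13th slot belongs to stream A; its 5th term is -6.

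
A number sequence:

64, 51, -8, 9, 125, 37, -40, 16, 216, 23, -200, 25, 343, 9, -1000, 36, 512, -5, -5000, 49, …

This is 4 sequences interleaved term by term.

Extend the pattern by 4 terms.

Read the sequence 4 terms at a time; column i is its own pattern.
Subsequence A: 64, 125, 216, 343, 512 — the cubes 4³, 5³, 6³, ….
Subsequence B: 51, 37, 23, 9, -5 — arithmetic with common difference −14.
Subsequence C: -8, -40, -200, -1000, -5000 — geometric, ×5 each step.
Subsequence D: 9, 16, 25, 36, 49 — the squares 3², 4², 5², ….
The 21st slot belongs to subsequence A; its 6th term is 729.
Term 22 comes from subsequence B (its 6th entry): -19.
The 23rd slot belongs to subsequence C; its 6th term is -25000.
Position 24 falls in subsequence D as its term 6, giving 64.

729, -19, -25000, 64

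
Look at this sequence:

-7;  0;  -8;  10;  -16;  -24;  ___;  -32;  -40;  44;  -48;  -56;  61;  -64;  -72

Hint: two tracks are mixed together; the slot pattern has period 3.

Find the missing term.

27

Positions follow the repeating pattern ABB; grouping by letter gives 2 tracks.
Subsequence A: -7, 10, ?, 44, 61 — adding 17 each time.
Subsequence B: 0, -8, -16, -24, -32, -40, -48, -56, -64, -72 — arithmetic, step −8.
Subsequence A's pattern makes the blank 27.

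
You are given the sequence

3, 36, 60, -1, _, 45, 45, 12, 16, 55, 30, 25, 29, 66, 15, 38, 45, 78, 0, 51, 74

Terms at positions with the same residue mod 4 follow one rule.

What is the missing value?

13

Split by position mod 4 into 4 tracks.
Subsequence A: 3, ?, 16, 29, 45, 74 — Fibonacci-style (each term is the sum of the two before it).
Subsequence B: 36, 45, 55, 66, 78 — triangular numbers n(n+1)/2 for n = 8, 9, ….
Subsequence C: 60, 45, 30, 15, 0 — arithmetic, step −15.
Subsequence D: -1, 12, 25, 38, 51 — arithmetic with common difference +13.
Filling subsequence A at index 2 by its rule yields 13.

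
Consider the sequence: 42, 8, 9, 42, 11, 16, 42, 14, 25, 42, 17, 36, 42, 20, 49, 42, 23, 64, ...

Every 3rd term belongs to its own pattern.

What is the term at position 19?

Read the sequence 3 terms at a time; column i is its own pattern.
Track A: 42, 42, 42, 42, 42, 42. Constant 42.
Track B: 8, 11, 14, 17, 20, 23. Linear: a_n = 5 + 3·n.
Track C: 9, 16, 25, 36, 49, 64. Perfect squares starting at 3².
Position 19 → track A, term 7 = 42.

42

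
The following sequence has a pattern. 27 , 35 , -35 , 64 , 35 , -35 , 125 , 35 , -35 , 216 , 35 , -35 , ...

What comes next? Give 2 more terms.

343, 35

The slot pattern repeats as ABB (period 3), so there are 2 interleaved tracks.
Track A: 27, 64, 125, 216 — perfect cubes starting at 3³.
Track B: 35, -35, 35, -35, 35, -35, 35, -35 — oscillating between 35 and -35.
The 13th slot belongs to track A; its 5th term is 343.
Position 14 falls in track B as its term 9, giving 35.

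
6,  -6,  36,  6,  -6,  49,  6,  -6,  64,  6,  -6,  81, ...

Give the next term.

Reading positions in blocks of 3 reveals the pattern AAB — 2 tracks woven together.
Stream A: 6, -6, 6, -6, 6, -6, 6, -6 — oscillating between 6 and -6.
Stream B: 36, 49, 64, 81 — the squares 6², 7², 8², ….
Position 13 falls in stream A as its term 9, giving 6.

6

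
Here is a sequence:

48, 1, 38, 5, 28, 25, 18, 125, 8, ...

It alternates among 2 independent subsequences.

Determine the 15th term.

-22

Positions 1, 3, 5, … form one subsequence and positions 2, 4, 6, … form another.
Track A: 48, 38, 28, 18, 8. Linear: a_n = 58 − 10·n.
Track B: 1, 5, 25, 125. Powers of 5.
Position 15 → track A, term 8 = -22.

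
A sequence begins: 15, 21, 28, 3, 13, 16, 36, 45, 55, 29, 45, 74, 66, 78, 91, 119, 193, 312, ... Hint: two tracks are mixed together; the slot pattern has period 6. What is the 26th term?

The slot pattern repeats as AAABBB (period 6), so there are 2 interleaved tracks.
Subsequence A: 15, 21, 28, 36, 45, 55, 66, 78, 91. The triangular numbers T_5, T_6, ….
Subsequence B: 3, 13, 16, 29, 45, 74, 119, 193, 312. Fibonacci-style (each term is the sum of the two before it).
The 26th slot belongs to subsequence A; its 14th term is 171.

171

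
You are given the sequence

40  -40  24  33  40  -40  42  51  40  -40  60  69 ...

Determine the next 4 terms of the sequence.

Reading positions in blocks of 4 reveals the pattern AABB — 2 tracks woven together.
Track A: 40, -40, 40, -40, 40, -40 (alternating ±40).
Track B: 24, 33, 42, 51, 60, 69 (arithmetic, step +9).
Position 13 falls in track A as its term 7, giving 40.
The 14th slot belongs to track A; its 8th term is -40.
Term 15 comes from track B (its 7th entry): 78.
Term 16 comes from track B (its 8th entry): 87.

40, -40, 78, 87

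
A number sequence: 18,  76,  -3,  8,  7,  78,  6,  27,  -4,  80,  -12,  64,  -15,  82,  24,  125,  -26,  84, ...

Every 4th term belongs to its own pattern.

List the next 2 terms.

The terms cycle through 4 interleaved subsequences.
Track A: 18, 7, -4, -15, -26 — linear: a_n = 29 − 11·n.
Track B: 76, 78, 80, 82, 84 — linear: a_n = 74 + 2·n.
Track C: -3, 6, -12, 24 — a geometric progression (common ratio -2).
Track D: 8, 27, 64, 125 — the cubes 2³, 3³, 4³, ….
Position 19 → track C, term 5 = -48.
Term 20 comes from track D (its 5th entry): 216.

-48, 216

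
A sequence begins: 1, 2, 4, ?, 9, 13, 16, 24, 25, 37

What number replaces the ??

Taking every 2nd term gives 2 separate tracks.
Stream A: 1, 4, 9, 16, 25. Consecutive squares n² from n = 1.
Stream B: 2, ?, 13, 24, 37. A Fibonacci-like recurrence a_n = a_{n-1} + a_{n-2}.
Filling stream B at index 2 by its rule yields 11.

11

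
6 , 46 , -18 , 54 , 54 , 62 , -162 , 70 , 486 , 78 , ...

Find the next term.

-1458

Positions 1, 3, 5, … form one subsequence and positions 2, 4, 6, … form another.
Track A: 6, -18, 54, -162, 486 (geometric, ×-3 each step).
Track B: 46, 54, 62, 70, 78 (arithmetic with common difference +8).
Position 11 → track A, term 6 = -1458.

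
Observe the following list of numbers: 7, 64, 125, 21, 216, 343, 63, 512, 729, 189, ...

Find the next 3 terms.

Positions follow the repeating pattern ABB; grouping by letter gives 2 tracks.
Track A: 7, 21, 63, 189 (a geometric progression (common ratio 3)).
Track B: 64, 125, 216, 343, 512, 729 (perfect cubes starting at 4³).
Term 11 comes from track B (its 7th entry): 1000.
Position 12 → track B, term 8 = 1331.
Term 13 comes from track A (its 5th entry): 567.

1000, 1331, 567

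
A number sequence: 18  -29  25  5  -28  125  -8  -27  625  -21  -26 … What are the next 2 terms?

Read the sequence 3 terms at a time; column i is its own pattern.
Subsequence A = 18, 5, -8, -21: arithmetic with common difference −13.
Subsequence B = -29, -28, -27, -26: adding 1 each time.
Subsequence C = 25, 125, 625: powers of 5.
The 12th slot belongs to subsequence C; its 4th term is 3125.
Term 13 comes from subsequence A (its 5th entry): -34.

3125, -34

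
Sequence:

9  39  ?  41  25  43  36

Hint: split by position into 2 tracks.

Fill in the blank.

Positions 1, 3, 5, … form one subsequence and positions 2, 4, 6, … form another.
Track A: 9, ?, 25, 36 (consecutive squares n² from n = 3).
Track B: 39, 41, 43 (adding 2 each time).
The gap is track A's term 2; the rule gives 16.

16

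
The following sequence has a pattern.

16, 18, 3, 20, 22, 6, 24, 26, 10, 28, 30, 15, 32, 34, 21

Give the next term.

36

Positions follow the repeating pattern AAB; grouping by letter gives 2 tracks.
Subsequence A is 16, 18, 20, 22, 24, 26, 28, 30, 32, 34, which is arithmetic, step +2.
Subsequence B is 3, 6, 10, 15, 21, which is triangular numbers starting at T_2.
Position 16 → subsequence A, term 11 = 36.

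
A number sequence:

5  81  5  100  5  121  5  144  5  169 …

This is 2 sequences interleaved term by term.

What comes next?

Positions 1, 3, 5, … form one subsequence and positions 2, 4, 6, … form another.
Track A: 5, 5, 5, 5, 5. Always 5.
Track B: 81, 100, 121, 144, 169. Perfect squares starting at 9².
The 11th slot belongs to track A; its 6th term is 5.

5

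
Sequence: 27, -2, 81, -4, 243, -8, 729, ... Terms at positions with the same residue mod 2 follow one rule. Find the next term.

Positions 1, 3, 5, … form one subsequence and positions 2, 4, 6, … form another.
Subsequence A: 27, 81, 243, 729. Powers 3^3, 3^4, 3^5, ….
Subsequence B: -2, -4, -8. Geometric, ×2 each step.
Term 8 comes from subsequence B (its 4th entry): -16.

-16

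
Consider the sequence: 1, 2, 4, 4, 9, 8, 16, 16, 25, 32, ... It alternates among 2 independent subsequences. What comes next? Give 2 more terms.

Positions 1, 3, 5, … form one subsequence and positions 2, 4, 6, … form another.
Track A is 1, 4, 9, 16, 25, which is consecutive squares n² from n = 1.
Track B is 2, 4, 8, 16, 32, which is successive powers of 2.
The 11th slot belongs to track A; its 6th term is 36.
Position 12 → track B, term 6 = 64.

36, 64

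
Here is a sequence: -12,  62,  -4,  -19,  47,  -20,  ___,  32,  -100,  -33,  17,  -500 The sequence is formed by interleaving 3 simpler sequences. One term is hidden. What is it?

The terms cycle through 3 interleaved subsequences.
Track A: -12, -19, ?, -33 — arithmetic, step −7.
Track B: 62, 47, 32, 17 — linear: a_n = 77 − 15·n.
Track C: -4, -20, -100, -500 — geometric with ratio 5.
The gap is track A's term 3; the rule gives -26.

-26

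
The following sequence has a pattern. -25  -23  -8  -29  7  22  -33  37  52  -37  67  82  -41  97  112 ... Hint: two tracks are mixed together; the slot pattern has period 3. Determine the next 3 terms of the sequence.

-45, 127, 142

Reading positions in blocks of 3 reveals the pattern ABB — 2 tracks woven together.
Subsequence A is -25, -29, -33, -37, -41, which is linear: a_n = -21 − 4·n.
Subsequence B is -23, -8, 7, 22, 37, 52, 67, 82, 97, 112, which is arithmetic, step +15.
Position 16 → subsequence A, term 6 = -45.
Position 17 falls in subsequence B as its term 11, giving 127.
Term 18 comes from subsequence B (its 12th entry): 142.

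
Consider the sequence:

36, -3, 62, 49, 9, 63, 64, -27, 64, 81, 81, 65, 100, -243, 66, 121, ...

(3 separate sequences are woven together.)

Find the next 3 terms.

Read the sequence 3 terms at a time; column i is its own pattern.
Track A: 36, 49, 64, 81, 100, 121. The squares 6², 7², 8², ….
Track B: -3, 9, -27, 81, -243. Multiplying by -3 each time.
Track C: 62, 63, 64, 65, 66. Arithmetic with common difference +1.
Position 17 → track B, term 6 = 729.
The 18th slot belongs to track C; its 6th term is 67.
Position 19 → track A, term 7 = 144.

729, 67, 144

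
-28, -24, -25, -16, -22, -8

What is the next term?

-19

Positions 1, 3, 5, … form one subsequence and positions 2, 4, 6, … form another.
Stream A: -28, -25, -22 (adding 3 each time).
Stream B: -24, -16, -8 (arithmetic, step +8).
The 7th slot belongs to stream A; its 4th term is -19.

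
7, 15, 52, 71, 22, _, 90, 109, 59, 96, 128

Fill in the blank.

Reading positions in blocks of 4 reveals the pattern AABB — 2 tracks woven together.
Stream A is 7, 15, 22, ?, 59, 96, which is a Fibonacci-like recurrence a_n = a_{n-1} + a_{n-2}.
Stream B is 52, 71, 90, 109, 128, which is adding 19 each time.
So the missing entry in stream A is 37.

37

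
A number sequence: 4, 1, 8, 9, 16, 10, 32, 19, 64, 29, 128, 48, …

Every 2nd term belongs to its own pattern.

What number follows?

Positions 1, 3, 5, … form one subsequence and positions 2, 4, 6, … form another.
Subsequence A: 4, 8, 16, 32, 64, 128 — successive powers of 2.
Subsequence B: 1, 9, 10, 19, 29, 48 — each term equals the sum of the previous two.
The 13th slot belongs to subsequence A; its 7th term is 256.

256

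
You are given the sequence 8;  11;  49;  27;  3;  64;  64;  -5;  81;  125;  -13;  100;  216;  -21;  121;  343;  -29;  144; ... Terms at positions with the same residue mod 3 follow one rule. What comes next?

512

The terms cycle through 3 interleaved subsequences.
Track A = 8, 27, 64, 125, 216, 343: consecutive cubes n³ from n = 2.
Track B = 11, 3, -5, -13, -21, -29: linear: a_n = 19 − 8·n.
Track C = 49, 64, 81, 100, 121, 144: the squares 7², 8², 9², ….
Position 19 → track A, term 7 = 512.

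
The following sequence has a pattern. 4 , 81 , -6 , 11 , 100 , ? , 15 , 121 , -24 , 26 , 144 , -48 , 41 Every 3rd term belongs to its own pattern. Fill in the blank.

Read the sequence 3 terms at a time; column i is its own pattern.
Track A: 4, 11, 15, 26, 41 (Fibonacci-style (each term is the sum of the two before it)).
Track B: 81, 100, 121, 144 (perfect squares starting at 9²).
Track C: -6, ?, -24, -48 (geometric, ×2 each step).
Track C's pattern makes the blank -12.

-12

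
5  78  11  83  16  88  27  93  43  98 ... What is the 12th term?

103

Taking every 2nd term gives 2 separate tracks.
Subsequence A is 5, 11, 16, 27, 43, which is Fibonacci-style (each term is the sum of the two before it).
Subsequence B is 78, 83, 88, 93, 98, which is adding 5 each time.
The 12th slot belongs to subsequence B; its 6th term is 103.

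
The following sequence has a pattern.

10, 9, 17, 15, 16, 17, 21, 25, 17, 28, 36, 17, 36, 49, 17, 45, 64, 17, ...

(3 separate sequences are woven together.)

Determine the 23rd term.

Split by position mod 3 into 3 tracks.
Track A: 10, 15, 21, 28, 36, 45 — triangular numbers n(n+1)/2 for n = 4, 5, ….
Track B: 9, 16, 25, 36, 49, 64 — perfect squares starting at 3².
Track C: 17, 17, 17, 17, 17, 17 — the constant sequence 17.
The 23rd slot belongs to track B; its 8th term is 100.

100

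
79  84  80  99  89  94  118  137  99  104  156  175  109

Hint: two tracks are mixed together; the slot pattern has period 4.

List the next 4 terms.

114, 194, 213, 119

Reading positions in blocks of 4 reveals the pattern AABB — 2 tracks woven together.
Stream A: 79, 84, 89, 94, 99, 104, 109 — linear: a_n = 74 + 5·n.
Stream B: 80, 99, 118, 137, 156, 175 — linear: a_n = 61 + 19·n.
Position 14 → stream A, term 8 = 114.
The 15th slot belongs to stream B; its 7th term is 194.
Term 16 comes from stream B (its 8th entry): 213.
Position 17 falls in stream A as its term 9, giving 119.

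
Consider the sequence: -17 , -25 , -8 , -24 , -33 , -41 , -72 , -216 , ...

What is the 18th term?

-89

The slot pattern repeats as AABB (period 4), so there are 2 interleaved tracks.
Track A: -17, -25, -33, -41 (subtracting 8 each time).
Track B: -8, -24, -72, -216 (geometric with ratio 3).
Position 18 falls in track A as its term 10, giving -89.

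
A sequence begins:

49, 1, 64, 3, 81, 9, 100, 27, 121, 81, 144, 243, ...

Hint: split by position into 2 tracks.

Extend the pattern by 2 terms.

169, 729

The terms cycle through 2 interleaved subsequences.
Stream A: 49, 64, 81, 100, 121, 144 (perfect squares starting at 7²).
Stream B: 1, 3, 9, 27, 81, 243 (powers of 3).
The 13th slot belongs to stream A; its 7th term is 169.
The 14th slot belongs to stream B; its 7th term is 729.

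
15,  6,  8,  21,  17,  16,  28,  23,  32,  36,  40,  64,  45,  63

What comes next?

128

Read the sequence 3 terms at a time; column i is its own pattern.
Track A: 15, 21, 28, 36, 45 — triangular numbers n(n+1)/2 for n = 5, 6, ….
Track B: 6, 17, 23, 40, 63 — each term equals the sum of the previous two.
Track C: 8, 16, 32, 64 — powers 2^3, 2^4, 2^5, ….
Position 15 falls in track C as its term 5, giving 128.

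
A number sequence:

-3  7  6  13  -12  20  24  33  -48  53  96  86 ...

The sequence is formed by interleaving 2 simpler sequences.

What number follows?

-192

The terms cycle through 2 interleaved subsequences.
Stream A is -3, 6, -12, 24, -48, 96, which is multiplying by -2 each time.
Stream B is 7, 13, 20, 33, 53, 86, which is each term equals the sum of the previous two.
The 13th slot belongs to stream A; its 7th term is -192.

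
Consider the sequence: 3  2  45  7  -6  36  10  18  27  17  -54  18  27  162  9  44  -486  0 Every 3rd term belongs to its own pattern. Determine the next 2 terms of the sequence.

71, 1458

Taking every 3rd term gives 3 separate tracks.
Track A is 3, 7, 10, 17, 27, 44, which is each term equals the sum of the previous two.
Track B is 2, -6, 18, -54, 162, -486, which is multiplying by -3 each time.
Track C is 45, 36, 27, 18, 9, 0, which is arithmetic, step −9.
Position 19 → track A, term 7 = 71.
Term 20 comes from track B (its 7th entry): 1458.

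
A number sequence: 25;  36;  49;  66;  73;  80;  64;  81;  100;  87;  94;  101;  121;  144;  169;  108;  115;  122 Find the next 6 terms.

196, 225, 256, 129, 136, 143

Reading positions in blocks of 6 reveals the pattern AAABBB — 2 tracks woven together.
Track A: 25, 36, 49, 64, 81, 100, 121, 144, 169. Perfect squares starting at 5².
Track B: 66, 73, 80, 87, 94, 101, 108, 115, 122. Arithmetic, step +7.
The 19th slot belongs to track A; its 10th term is 196.
Position 20 → track A, term 11 = 225.
Position 21 → track A, term 12 = 256.
The 22nd slot belongs to track B; its 10th term is 129.
The 23rd slot belongs to track B; its 11th term is 136.
Position 24 falls in track B as its term 12, giving 143.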